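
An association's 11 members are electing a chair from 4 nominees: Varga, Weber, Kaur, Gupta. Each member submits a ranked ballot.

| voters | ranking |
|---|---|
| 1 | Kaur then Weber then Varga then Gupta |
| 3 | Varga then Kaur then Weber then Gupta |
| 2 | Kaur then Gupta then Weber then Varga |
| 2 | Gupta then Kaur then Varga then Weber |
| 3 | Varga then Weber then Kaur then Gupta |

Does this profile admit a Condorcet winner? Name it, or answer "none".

Head-to-head results (11 voters):
Varga vs Weber: Varga preferred on 3+2+3 = 8 ballots; Varga wins 8–3.
Varga vs Kaur: 6 to 5, Varga.
Varga vs Gupta: 7 to 4, Varga.
Weber vs Kaur: 3 to 8, Kaur.
Weber vs Gupta: Weber preferred on 1+3+3 = 7 ballots; Weber wins 7–4.
Kaur vs Gupta: Kaur preferred on 1+3+2+3 = 9 ballots; Kaur wins 9–2.
Varga wins every pairwise contest, so Varga is the Condorcet winner.

Varga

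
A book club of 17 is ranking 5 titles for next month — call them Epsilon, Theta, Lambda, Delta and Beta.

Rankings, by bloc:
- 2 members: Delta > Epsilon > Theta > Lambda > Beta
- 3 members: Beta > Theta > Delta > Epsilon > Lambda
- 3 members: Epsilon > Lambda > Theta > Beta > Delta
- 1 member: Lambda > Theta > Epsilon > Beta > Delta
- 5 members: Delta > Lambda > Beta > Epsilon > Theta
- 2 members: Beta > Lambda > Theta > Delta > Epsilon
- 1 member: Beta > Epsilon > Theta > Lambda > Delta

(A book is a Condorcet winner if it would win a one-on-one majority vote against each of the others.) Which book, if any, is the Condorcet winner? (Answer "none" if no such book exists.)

Check each pair by majority over 17 ballots:
Epsilon vs Theta: 11 to 6, Epsilon.
Epsilon vs Lambda: Epsilon preferred on 2+3+3+1 = 9 ballots; Epsilon wins 9–8.
Epsilon vs Delta: Epsilon is ranked higher on 3+1+1 = 5 ballots, Delta on 12. Delta wins 12–5.
Epsilon vs Beta: 2+3+1 = 6 for Epsilon, 11 for Beta — Beta by 11–6.
Theta vs Lambda: Theta preferred on 2+3+1 = 6 ballots; Lambda wins 11–6.
Theta vs Delta: 10 to 7, Theta.
Theta vs Beta: Theta is ranked higher on 2+3+1 = 6 ballots, Beta on 11. Beta wins 11–6.
Lambda vs Delta: Lambda preferred on 3+1+2+1 = 7 ballots; Delta wins 10–7.
Lambda vs Beta: 11 to 6, Lambda.
Delta vs Beta: 7 to 10, Beta.
Every book loses at least once (Epsilon loses to Delta; Theta loses to Epsilon; Lambda loses to Epsilon; Delta loses to Theta; Beta loses to Lambda). The majority relation contains the cycle Epsilon beats Theta beats Delta beats Epsilon, so there is no Condorcet winner.

none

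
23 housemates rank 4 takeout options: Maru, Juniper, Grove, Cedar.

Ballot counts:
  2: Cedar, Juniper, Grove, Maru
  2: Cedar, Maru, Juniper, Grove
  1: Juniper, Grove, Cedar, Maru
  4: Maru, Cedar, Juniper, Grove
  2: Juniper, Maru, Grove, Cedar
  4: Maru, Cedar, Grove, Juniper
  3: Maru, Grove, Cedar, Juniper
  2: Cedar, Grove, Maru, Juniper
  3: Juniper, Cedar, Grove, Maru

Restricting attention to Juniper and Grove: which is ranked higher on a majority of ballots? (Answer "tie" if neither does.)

Juniper

Ballots ranking Juniper above Grove: 2 + 2 + 1 + 4 + 2 + 3 = 14.
Ballots ranking Grove above Juniper: 23 − 14 = 9.
Juniper wins the head-to-head 14–9.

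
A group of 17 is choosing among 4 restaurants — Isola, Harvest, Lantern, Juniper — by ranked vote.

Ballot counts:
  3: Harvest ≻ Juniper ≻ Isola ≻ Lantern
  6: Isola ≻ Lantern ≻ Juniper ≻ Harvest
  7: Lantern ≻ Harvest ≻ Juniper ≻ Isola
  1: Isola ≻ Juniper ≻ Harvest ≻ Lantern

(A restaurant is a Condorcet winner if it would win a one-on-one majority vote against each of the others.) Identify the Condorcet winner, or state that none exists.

none

Pairwise majorities:
Isola vs Harvest: Isola preferred on 6+1 = 7 ballots; Harvest wins 10–7.
Isola vs Lantern: 10 to 7, Isola.
Isola vs Juniper: 7 to 10, Juniper.
Harvest vs Lantern: Harvest preferred on 3+1 = 4 ballots; Lantern wins 13–4.
Harvest vs Juniper: Harvest preferred on 3+7 = 10 ballots; Harvest wins 10–7.
Lantern vs Juniper: 13 to 4, Lantern.
No restaurant is unbeaten: Isola loses to Harvest; Harvest loses to Lantern; Lantern loses to Isola; Juniper loses to Harvest. In particular Isola > Lantern > Harvest > Isola is a majority cycle — no Condorcet winner exists.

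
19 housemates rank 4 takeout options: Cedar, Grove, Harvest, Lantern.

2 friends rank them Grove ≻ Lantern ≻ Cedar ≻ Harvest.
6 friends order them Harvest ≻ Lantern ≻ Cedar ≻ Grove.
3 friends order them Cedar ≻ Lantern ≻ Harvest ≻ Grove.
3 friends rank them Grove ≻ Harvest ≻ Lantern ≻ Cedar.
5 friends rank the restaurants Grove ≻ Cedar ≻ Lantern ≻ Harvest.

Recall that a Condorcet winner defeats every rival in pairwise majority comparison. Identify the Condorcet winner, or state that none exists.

Grove

Pairwise majorities:
Cedar vs Grove: Cedar preferred on 6+3 = 9 ballots; Grove wins 10–9.
Cedar vs Harvest: Cedar preferred on 2+3+5 = 10 ballots; Cedar wins 10–9.
Cedar–Lantern: Lantern 11–8.
Grove vs Harvest: 10 to 9, Grove.
Grove vs Lantern: Grove, 10–9.
Harvest vs Lantern: 9 to 10, Lantern.
Only Grove has no losses; Grove is the Condorcet winner.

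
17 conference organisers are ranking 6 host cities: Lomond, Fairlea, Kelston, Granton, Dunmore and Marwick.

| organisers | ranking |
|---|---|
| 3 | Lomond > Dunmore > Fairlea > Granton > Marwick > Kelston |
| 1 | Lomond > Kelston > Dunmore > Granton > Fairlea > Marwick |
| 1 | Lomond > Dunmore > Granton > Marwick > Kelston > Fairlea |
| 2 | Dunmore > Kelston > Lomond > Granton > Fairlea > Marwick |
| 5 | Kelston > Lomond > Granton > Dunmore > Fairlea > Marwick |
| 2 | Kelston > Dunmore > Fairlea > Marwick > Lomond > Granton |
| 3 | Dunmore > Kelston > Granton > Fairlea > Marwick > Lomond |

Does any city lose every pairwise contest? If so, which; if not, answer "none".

Pairwise majorities:
Lomond–Fairlea: Lomond 12–5.
Lomond vs Kelston: 5 to 12, Kelston.
Lomond vs Granton: 3+1+1+2+5+2 = 14 for Lomond, 3 for Granton — Lomond by 14–3.
Lomond vs Dunmore: Lomond wins 10–7.
Lomond–Marwick: Lomond 12–5.
Fairlea vs Kelston: 3 for Fairlea, 14 for Kelston — Kelston by 14–3.
Fairlea vs Granton: Granton, 12–5.
Fairlea vs Dunmore: 0 for Fairlea, 17 for Dunmore — Dunmore by 17–0.
Fairlea vs Marwick: 3+1+2+5+2+3 = 16 for Fairlea, 1 for Marwick — Fairlea by 16–1.
Kelston vs Granton: 13 to 4, Kelston.
Kelston vs Dunmore: Kelston is ranked higher on 1+5+2 = 8 ballots, Dunmore on 9. Dunmore wins 9–8.
Kelston vs Marwick: 1+2+5+2+3 = 13 for Kelston, 4 for Marwick — Kelston by 13–4.
Granton vs Dunmore: Granton preferred on 5 ballots; Dunmore wins 12–5.
Granton vs Marwick: Granton wins 15–2.
Dunmore vs Marwick: Dunmore, 17–0.
Marwick loses to every other city — it is the Condorcet loser.

Marwick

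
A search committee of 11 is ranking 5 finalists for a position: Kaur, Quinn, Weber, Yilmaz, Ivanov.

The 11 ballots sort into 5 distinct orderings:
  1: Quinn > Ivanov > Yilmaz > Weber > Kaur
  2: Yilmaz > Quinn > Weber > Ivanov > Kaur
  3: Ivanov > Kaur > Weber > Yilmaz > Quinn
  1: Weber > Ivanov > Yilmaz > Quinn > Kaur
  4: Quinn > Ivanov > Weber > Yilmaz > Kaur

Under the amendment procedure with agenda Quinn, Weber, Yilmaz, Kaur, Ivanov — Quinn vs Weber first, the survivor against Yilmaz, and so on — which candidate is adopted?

Round 1: Quinn vs Weber — 7–4, Quinn advances.
Round 2: Quinn vs Yilmaz — 5–6, Yilmaz advances.
Round 3: Yilmaz vs Kaur — 8–3, Yilmaz advances.
Round 4: Yilmaz vs Ivanov — 2–9, Ivanov advances.
Ivanov survives the agenda.

Ivanov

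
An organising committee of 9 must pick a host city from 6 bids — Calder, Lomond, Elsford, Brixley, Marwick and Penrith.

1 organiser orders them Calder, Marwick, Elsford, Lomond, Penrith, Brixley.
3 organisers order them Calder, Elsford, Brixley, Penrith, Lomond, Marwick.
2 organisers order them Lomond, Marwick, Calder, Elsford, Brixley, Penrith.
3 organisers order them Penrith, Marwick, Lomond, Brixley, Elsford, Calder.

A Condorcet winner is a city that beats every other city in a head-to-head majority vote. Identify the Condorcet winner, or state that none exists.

Check each pair by majority over 9 ballots:
Calder vs Lomond: 1+3 = 4 for Calder, 5 for Lomond — Lomond by 5–4.
Calder vs Elsford: Calder preferred on 1+3+2 = 6 ballots; Calder wins 6–3.
Calder vs Brixley: Calder, 6–3.
Calder vs Marwick: Marwick, 5–4.
Calder vs Penrith: Calder wins 6–3.
Lomond vs Elsford: 5 to 4, Lomond.
Lomond vs Brixley: 6 to 3, Lomond.
Lomond vs Marwick: Lomond preferred on 3+2 = 5 ballots; Lomond wins 5–4.
Lomond vs Penrith: Penrith, 6–3.
Elsford vs Brixley: Elsford, 6–3.
Elsford vs Marwick: Elsford preferred on 3 ballots; Marwick wins 6–3.
Elsford vs Penrith: 6 to 3, Elsford.
Brixley vs Marwick: 3 for Brixley, 6 for Marwick — Marwick by 6–3.
Brixley–Penrith: Brixley 5–4.
Marwick vs Penrith: 1+2 = 3 for Marwick, 6 for Penrith — Penrith by 6–3.
Every city loses at least once (Calder loses to Lomond; Lomond loses to Penrith; Elsford loses to Calder; Brixley loses to Calder; Marwick loses to Lomond; Penrith loses to Calder). The majority relation contains the cycle Calder → Penrith → Lomond → Calder, so there is no Condorcet winner.

none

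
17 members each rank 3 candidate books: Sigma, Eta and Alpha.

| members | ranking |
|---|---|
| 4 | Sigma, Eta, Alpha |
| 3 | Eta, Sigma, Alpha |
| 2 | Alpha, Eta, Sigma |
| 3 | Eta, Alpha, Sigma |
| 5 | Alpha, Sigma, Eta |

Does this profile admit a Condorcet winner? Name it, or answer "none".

none

Head-to-head results (17 members):
Sigma vs Eta: 9 to 8, Sigma.
Sigma vs Alpha: Sigma is ranked higher on 4+3 = 7 ballots, Alpha on 10. Alpha wins 10–7.
Eta vs Alpha: Eta is ranked higher on 4+3+3 = 10 ballots, Alpha on 7. Eta wins 10–7.
No book is unbeaten: Sigma loses to Alpha; Eta loses to Sigma; Alpha loses to Eta. In particular Sigma beats Eta beats Alpha beats Sigma is a majority cycle — no Condorcet winner exists.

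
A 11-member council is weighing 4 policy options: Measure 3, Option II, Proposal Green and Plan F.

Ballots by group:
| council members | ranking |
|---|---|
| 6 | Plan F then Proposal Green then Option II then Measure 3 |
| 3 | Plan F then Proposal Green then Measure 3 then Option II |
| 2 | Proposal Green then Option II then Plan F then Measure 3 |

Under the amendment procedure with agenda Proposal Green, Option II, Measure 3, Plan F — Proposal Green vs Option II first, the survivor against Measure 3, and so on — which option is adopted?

Plan F

Round 1: Proposal Green vs Option II — 11–0, Proposal Green advances.
Round 2: Proposal Green vs Measure 3 — 11–0, Proposal Green advances.
Round 3: Proposal Green vs Plan F — 2–9, Plan F advances.
Plan F survives the agenda.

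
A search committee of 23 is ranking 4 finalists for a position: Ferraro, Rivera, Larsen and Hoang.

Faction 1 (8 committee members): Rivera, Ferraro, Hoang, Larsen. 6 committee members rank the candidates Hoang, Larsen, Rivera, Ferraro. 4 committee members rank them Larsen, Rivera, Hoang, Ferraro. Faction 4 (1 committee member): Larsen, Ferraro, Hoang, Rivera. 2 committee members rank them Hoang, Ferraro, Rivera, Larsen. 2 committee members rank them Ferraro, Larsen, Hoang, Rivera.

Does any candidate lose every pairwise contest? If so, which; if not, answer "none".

Pairwise majorities:
Ferraro vs Rivera: 1+2+2 = 5 for Ferraro, 18 for Rivera — Rivera by 18–5.
Ferraro vs Larsen: Ferraro is ranked higher on 8+2+2 = 12 ballots, Larsen on 11. Ferraro wins 12–11.
Ferraro vs Hoang: Hoang wins 12–11.
Rivera vs Larsen: Larsen, 13–10.
Rivera vs Hoang: Rivera wins 12–11.
Larsen vs Hoang: 7 to 16, Hoang.
Each candidate has at least one pairwise win (Ferraro beats Larsen; Rivera beats Ferraro; Larsen beats Rivera; Hoang beats Ferraro) — no Condorcet loser.

none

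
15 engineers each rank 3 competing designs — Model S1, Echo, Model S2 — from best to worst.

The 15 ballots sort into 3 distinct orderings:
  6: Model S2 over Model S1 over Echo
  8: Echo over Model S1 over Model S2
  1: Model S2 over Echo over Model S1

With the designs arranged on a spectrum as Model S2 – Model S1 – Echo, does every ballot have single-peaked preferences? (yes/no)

Axis positions: Model S2=1, Model S1=2, Echo=3.
Type 1 (peak Model S2 at position 1): ranking walks positions 1-2-3, expanding outward from the peak — single-peaked.
Type 2 (peak Echo at position 3): ranking walks positions 3-2-1, expanding outward from the peak — single-peaked.
Type 3: ranking walks positions 1-3-2; Echo is ranked above Model S1 even though Model S1 lies between Echo and the peak Model S2 on the axis — preferences dip and rise again. Not single-peaked.
Type 3 violates single-peakedness, so the profile is not single-peaked on this axis.

no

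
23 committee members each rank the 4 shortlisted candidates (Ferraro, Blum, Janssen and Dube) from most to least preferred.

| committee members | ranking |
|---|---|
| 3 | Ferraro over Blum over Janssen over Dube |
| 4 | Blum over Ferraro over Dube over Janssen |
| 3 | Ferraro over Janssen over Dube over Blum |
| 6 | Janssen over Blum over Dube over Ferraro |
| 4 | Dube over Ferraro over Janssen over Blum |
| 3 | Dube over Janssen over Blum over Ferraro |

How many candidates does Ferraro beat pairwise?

1

Ferraro against each rival (23 committee members):
Ferraro vs Blum: Ferraro is ranked higher on 3+3+4 = 10 ballots, Blum on 13. Blum wins 13–10.
Ferraro vs Janssen: Ferraro is ranked higher on 3+4+3+4 = 14 ballots, Janssen on 9. Ferraro wins 14–9.
Ferraro vs Dube: 10 to 13, Dube.
Ferraro beats Janssen; loses to Blum, Dube — 1 pairwise win.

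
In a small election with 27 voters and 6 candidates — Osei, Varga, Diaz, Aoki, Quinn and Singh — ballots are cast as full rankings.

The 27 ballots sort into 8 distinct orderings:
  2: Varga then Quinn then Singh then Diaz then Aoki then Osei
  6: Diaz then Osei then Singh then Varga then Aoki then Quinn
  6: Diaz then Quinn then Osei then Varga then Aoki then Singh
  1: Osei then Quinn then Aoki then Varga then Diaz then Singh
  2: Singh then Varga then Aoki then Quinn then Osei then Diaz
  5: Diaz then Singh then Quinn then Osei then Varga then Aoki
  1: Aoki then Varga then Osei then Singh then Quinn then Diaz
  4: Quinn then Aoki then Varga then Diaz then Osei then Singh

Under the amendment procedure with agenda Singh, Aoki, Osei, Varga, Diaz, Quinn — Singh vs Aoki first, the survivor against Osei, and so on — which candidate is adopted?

Round 1: Singh vs Aoki — 15–12, Singh advances.
Round 2: Singh vs Osei — 9–18, Osei advances.
Round 3: Osei vs Varga — 18–9, Osei advances.
Round 4: Osei vs Diaz — 4–23, Diaz advances.
Round 5: Diaz vs Quinn — 17–10, Diaz advances.
Diaz survives the agenda.

Diaz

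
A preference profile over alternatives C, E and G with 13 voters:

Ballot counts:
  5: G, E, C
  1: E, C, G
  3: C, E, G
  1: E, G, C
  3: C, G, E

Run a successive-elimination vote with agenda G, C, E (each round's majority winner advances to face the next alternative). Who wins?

Round 1: G vs C — 6–7, C advances.
Round 2: C vs E — 6–7, E advances.
The agenda winner is E.

E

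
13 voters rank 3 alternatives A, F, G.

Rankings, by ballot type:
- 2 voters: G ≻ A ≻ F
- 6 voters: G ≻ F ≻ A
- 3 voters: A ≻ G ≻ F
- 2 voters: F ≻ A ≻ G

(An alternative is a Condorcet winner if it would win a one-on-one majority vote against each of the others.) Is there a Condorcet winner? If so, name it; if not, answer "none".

G

Check each pair by majority over 13 ballots:
A vs F: 5 to 8, F.
A vs G: 3+2 = 5 for A, 8 for G — G by 8–5.
F vs G: F is ranked higher on 2 ballots, G on 11. G wins 11–2.
G defeats every rival head-to-head and is the Condorcet winner.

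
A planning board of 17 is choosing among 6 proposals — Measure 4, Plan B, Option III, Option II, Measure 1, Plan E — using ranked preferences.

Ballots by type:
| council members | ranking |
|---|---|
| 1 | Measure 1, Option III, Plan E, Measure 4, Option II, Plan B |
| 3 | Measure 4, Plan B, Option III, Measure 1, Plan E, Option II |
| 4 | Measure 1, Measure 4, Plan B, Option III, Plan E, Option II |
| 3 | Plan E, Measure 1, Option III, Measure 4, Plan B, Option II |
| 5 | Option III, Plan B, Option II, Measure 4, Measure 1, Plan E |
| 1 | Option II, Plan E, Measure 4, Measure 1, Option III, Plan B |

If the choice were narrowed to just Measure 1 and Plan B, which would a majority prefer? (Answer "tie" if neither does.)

Measure 1

Ballots ranking Measure 1 above Plan B: 1 + 4 + 3 + 1 = 9.
Ballots ranking Plan B above Measure 1: 17 − 9 = 8.
Measure 1 wins the head-to-head 9–8.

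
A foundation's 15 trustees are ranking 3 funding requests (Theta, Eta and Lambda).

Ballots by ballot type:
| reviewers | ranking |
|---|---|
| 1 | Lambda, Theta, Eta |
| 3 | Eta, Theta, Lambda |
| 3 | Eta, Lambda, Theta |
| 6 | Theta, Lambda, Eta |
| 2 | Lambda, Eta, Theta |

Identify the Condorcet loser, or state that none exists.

none

Head-to-head results (15 reviewers):
Theta–Eta: Eta 8–7.
Theta vs Lambda: Theta, 9–6.
Eta vs Lambda: Lambda, 9–6.
No project is winless: Theta beats Lambda; Eta beats Theta; Lambda beats Eta. There is no Condorcet loser.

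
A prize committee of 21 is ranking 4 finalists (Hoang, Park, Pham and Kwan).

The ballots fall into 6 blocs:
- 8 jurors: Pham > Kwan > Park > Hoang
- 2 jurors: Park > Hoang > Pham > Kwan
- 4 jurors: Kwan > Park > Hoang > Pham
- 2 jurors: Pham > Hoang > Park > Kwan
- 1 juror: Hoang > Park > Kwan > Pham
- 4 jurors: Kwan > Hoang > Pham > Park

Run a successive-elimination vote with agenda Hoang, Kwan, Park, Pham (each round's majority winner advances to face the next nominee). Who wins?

Round 1: Hoang vs Kwan — 5–16, Kwan advances.
Round 2: Kwan vs Park — 16–5, Kwan advances.
Round 3: Kwan vs Pham — 9–12, Pham advances.
Pham survives the agenda.

Pham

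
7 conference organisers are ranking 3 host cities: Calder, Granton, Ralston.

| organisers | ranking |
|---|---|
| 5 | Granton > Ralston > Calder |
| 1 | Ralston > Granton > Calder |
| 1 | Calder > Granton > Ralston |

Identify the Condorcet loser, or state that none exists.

Pairwise majorities:
Calder vs Granton: Granton, 6–1.
Calder vs Ralston: 1 for Calder, 6 for Ralston — Ralston by 6–1.
Granton vs Ralston: Granton, 6–1.
Calder loses to every other city — it is the Condorcet loser.

Calder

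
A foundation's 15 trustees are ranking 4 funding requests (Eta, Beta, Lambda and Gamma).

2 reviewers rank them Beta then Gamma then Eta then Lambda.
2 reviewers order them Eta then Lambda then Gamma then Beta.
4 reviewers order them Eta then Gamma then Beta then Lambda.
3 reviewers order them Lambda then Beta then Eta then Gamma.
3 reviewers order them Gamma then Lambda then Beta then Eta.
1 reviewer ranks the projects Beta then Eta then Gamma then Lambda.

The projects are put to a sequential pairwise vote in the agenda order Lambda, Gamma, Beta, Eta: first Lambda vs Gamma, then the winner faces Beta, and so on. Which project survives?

Round 1: Lambda vs Gamma — 5–10, Gamma advances.
Round 2: Gamma vs Beta — 9–6, Gamma advances.
Round 3: Gamma vs Eta — 5–10, Eta advances.
The agenda winner is Eta.

Eta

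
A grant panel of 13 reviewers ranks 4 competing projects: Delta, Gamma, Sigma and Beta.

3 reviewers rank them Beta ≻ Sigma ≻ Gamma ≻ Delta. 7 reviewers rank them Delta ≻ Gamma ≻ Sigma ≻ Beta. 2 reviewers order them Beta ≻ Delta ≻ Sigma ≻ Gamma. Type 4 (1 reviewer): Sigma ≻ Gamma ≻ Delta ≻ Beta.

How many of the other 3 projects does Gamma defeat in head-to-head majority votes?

2

Gamma against each rival (13 reviewers):
Gamma vs Delta: Delta wins 9–4.
Gamma–Sigma: Gamma 7–6.
Gamma vs Beta: 7+1 = 8 for Gamma, 5 for Beta — Gamma by 8–5.
Gamma beats Sigma, Beta; loses to Delta — 2 pairwise wins.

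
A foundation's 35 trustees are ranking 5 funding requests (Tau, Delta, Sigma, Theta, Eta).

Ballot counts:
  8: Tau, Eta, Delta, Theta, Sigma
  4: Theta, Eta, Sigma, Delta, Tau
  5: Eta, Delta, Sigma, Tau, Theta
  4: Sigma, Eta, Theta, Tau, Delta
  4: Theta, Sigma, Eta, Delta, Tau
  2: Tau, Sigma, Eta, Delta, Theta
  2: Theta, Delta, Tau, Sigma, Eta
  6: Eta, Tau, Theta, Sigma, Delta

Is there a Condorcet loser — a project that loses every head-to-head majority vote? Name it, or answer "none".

Delta

Pairwise majorities:
Tau vs Delta: Tau preferred on 8+4+2+6 = 20 ballots; Tau wins 20–15.
Tau vs Sigma: Tau, 18–17.
Tau–Theta: Tau 21–14.
Tau vs Eta: 8+2+2 = 12 for Tau, 23 for Eta — Eta by 23–12.
Delta vs Sigma: Sigma wins 20–15.
Delta vs Theta: Theta wins 20–15.
Delta vs Eta: Eta, 33–2.
Sigma vs Theta: 11 to 24, Theta.
Sigma vs Eta: Eta wins 23–12.
Theta–Eta: Eta 25–10.
Delta loses to every other project — it is the Condorcet loser.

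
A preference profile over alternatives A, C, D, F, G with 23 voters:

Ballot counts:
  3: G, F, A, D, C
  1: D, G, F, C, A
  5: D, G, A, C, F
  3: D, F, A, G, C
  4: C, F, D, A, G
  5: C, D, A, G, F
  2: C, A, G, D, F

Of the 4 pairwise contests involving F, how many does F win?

F against each rival (23 voters):
F vs A: 11 to 12, A.
F vs C: 3+1+3 = 7 for F, 16 for C — C by 16–7.
F vs D: D wins 16–7.
F vs G: 7 to 16, G.
F beats no one; loses to A, C, D, G — 0 pairwise wins.

0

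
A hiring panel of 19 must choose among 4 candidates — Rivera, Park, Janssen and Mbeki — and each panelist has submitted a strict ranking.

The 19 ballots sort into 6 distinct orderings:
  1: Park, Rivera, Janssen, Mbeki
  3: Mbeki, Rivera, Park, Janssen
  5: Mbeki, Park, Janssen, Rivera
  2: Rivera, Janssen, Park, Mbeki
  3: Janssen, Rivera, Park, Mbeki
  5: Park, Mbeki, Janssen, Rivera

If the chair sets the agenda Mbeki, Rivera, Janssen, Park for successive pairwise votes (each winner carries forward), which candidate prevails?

Round 1: Mbeki vs Rivera — 13–6, Mbeki advances.
Round 2: Mbeki vs Janssen — 13–6, Mbeki advances.
Round 3: Mbeki vs Park — 8–11, Park advances.
Park survives the agenda.

Park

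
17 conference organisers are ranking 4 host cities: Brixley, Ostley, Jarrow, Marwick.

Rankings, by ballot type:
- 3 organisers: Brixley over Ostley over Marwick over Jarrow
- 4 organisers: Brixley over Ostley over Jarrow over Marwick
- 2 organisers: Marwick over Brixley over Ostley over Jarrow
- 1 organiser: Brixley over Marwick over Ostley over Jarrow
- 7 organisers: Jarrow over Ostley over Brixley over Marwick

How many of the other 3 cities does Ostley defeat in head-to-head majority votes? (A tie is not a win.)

2

Ostley against each rival (17 organisers):
Ostley vs Brixley: Brixley, 10–7.
Ostley vs Jarrow: 3+4+2+1 = 10 for Ostley, 7 for Jarrow — Ostley by 10–7.
Ostley vs Marwick: 14 to 3, Ostley.
Ostley beats Jarrow, Marwick; loses to Brixley — 2 pairwise wins.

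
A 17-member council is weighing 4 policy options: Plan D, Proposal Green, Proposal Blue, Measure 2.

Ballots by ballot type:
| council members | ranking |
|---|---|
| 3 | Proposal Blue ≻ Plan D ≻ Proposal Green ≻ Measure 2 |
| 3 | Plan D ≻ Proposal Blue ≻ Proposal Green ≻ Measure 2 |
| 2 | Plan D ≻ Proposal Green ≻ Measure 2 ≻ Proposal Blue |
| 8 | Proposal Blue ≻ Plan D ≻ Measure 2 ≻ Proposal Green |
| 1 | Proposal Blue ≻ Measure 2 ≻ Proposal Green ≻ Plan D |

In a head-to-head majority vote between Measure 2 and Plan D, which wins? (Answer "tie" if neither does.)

Plan D

Ballots ranking Measure 2 above Plan D: 1.
Ballots ranking Plan D above Measure 2: 17 − 1 = 16.
Plan D wins the head-to-head 16–1.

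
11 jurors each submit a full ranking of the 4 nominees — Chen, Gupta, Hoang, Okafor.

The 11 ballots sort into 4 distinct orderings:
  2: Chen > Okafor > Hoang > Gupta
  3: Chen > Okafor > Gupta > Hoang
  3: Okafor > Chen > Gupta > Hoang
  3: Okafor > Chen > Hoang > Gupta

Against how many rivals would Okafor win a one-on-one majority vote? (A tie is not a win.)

Okafor against each rival (11 jurors):
Okafor vs Chen: 6 to 5, Okafor.
Okafor vs Gupta: Okafor is ranked higher on 2+3+3+3 = 11 ballots, Gupta on 0. Okafor wins 11–0.
Okafor vs Hoang: Okafor is ranked higher on 2+3+3+3 = 11 ballots, Hoang on 0. Okafor wins 11–0.
Okafor beats Chen, Gupta, Hoang — 3 pairwise wins.

3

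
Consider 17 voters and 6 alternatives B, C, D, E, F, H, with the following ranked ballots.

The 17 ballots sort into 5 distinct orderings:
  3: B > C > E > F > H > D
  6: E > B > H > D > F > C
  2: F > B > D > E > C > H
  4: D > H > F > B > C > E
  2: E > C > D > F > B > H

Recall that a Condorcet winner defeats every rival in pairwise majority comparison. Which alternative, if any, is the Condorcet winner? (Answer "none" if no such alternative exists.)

B

Check each pair by majority over 17 ballots:
B vs C: B, 15–2.
B vs D: B, 11–6.
B vs E: 3+2+4 = 9 for B, 8 for E — B by 9–8.
B vs F: B, 9–8.
B vs H: 3+6+2+2 = 13 for B, 4 for H — B by 13–4.
C vs D: 5 to 12, D.
C–E: E 10–7.
C vs F: F wins 12–5.
C vs H: 3+2+2 = 7 for C, 10 for H — H by 10–7.
D vs E: 2+4 = 6 for D, 11 for E — E by 11–6.
D vs F: 12 to 5, D.
D vs H: D preferred on 2+4+2 = 8 ballots; H wins 9–8.
E vs F: E is ranked higher on 3+6+2 = 11 ballots, F on 6. E wins 11–6.
E vs H: E wins 13–4.
F vs H: 7 to 10, H.
B defeats every rival head-to-head and is the Condorcet winner.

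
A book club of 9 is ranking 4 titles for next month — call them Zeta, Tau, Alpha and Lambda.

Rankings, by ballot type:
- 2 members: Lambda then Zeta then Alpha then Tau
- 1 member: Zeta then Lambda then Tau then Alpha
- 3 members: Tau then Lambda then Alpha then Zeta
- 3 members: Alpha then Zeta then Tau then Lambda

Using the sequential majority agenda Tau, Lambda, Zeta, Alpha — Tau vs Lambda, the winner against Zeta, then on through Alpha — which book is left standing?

Round 1: Tau vs Lambda — 6–3, Tau advances.
Round 2: Tau vs Zeta — 3–6, Zeta advances.
Round 3: Zeta vs Alpha — 3–6, Alpha advances.
Alpha survives the agenda.

Alpha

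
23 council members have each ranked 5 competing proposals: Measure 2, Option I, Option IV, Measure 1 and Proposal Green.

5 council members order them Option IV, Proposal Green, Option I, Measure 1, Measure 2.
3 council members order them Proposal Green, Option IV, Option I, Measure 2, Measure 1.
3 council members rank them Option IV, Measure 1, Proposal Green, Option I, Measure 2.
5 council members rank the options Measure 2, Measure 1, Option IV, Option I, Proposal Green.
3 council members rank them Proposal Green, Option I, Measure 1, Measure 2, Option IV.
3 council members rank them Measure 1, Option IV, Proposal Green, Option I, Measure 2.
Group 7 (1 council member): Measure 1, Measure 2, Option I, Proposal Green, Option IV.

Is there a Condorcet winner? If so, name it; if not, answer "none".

Pairwise majorities:
Measure 2 vs Option I: 6 to 17, Option I.
Measure 2 vs Option IV: Option IV wins 14–9.
Measure 2–Measure 1: Measure 1 15–8.
Measure 2 vs Proposal Green: Proposal Green, 17–6.
Option I vs Option IV: Option I is ranked higher on 3+1 = 4 ballots, Option IV on 19. Option IV wins 19–4.
Option I vs Measure 1: 11 to 12, Measure 1.
Option I vs Proposal Green: Proposal Green wins 17–6.
Option IV vs Measure 1: Measure 1 wins 12–11.
Option IV vs Proposal Green: Option IV is ranked higher on 5+3+5+3 = 16 ballots, Proposal Green on 7. Option IV wins 16–7.
Measure 1 vs Proposal Green: Measure 1, 12–11.
Measure 1 defeats every rival head-to-head and is the Condorcet winner.

Measure 1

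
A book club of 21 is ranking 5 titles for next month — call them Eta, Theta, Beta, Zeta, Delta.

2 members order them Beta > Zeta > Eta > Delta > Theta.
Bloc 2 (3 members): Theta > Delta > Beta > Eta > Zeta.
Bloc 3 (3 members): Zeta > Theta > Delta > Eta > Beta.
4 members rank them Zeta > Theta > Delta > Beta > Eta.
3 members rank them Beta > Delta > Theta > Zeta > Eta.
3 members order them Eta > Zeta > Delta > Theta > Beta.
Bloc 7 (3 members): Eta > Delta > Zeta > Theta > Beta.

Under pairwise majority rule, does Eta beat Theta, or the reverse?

Ballots ranking Eta above Theta: 2 + 3 + 3 = 8.
Ballots ranking Theta above Eta: 21 − 8 = 13.
Theta wins the head-to-head 13–8.

Theta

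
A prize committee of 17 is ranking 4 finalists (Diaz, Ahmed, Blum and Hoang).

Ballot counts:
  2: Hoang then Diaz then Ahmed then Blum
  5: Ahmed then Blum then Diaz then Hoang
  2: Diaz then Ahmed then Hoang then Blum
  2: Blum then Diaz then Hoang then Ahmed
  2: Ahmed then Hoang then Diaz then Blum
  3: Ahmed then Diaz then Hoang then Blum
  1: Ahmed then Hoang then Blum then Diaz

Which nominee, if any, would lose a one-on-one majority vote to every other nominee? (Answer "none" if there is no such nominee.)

Blum

Head-to-head results (17 jurors):
Diaz vs Ahmed: Diaz preferred on 2+2+2 = 6 ballots; Ahmed wins 11–6.
Diaz vs Blum: 9 to 8, Diaz.
Diaz vs Hoang: Diaz wins 12–5.
Ahmed vs Blum: Ahmed wins 15–2.
Ahmed vs Hoang: 5+2+2+3+1 = 13 for Ahmed, 4 for Hoang — Ahmed by 13–4.
Blum–Hoang: Hoang 10–7.
Blum is beaten in every head-to-head and is the Condorcet loser.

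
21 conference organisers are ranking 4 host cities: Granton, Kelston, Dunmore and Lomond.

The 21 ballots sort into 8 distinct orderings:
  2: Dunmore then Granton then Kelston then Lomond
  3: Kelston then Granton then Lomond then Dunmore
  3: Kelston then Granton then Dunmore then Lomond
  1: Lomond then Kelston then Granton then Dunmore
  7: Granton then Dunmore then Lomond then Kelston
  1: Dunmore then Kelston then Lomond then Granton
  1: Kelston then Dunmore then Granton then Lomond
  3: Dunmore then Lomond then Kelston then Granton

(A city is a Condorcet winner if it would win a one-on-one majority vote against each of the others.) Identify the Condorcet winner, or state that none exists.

Pairwise majorities:
Granton vs Kelston: Granton preferred on 2+7 = 9 ballots; Kelston wins 12–9.
Granton vs Dunmore: Granton is ranked higher on 3+3+1+7 = 14 ballots, Dunmore on 7. Granton wins 14–7.
Granton vs Lomond: Granton preferred on 2+3+3+7+1 = 16 ballots; Granton wins 16–5.
Kelston vs Dunmore: Kelston is ranked higher on 3+3+1+1 = 8 ballots, Dunmore on 13. Dunmore wins 13–8.
Kelston vs Lomond: 2+3+3+1+1 = 10 for Kelston, 11 for Lomond — Lomond by 11–10.
Dunmore vs Lomond: 17 to 4, Dunmore.
Each city drops at least one matchup (Granton loses to Kelston; Kelston loses to Dunmore; Dunmore loses to Granton; Lomond loses to Granton); the cycle Granton beats Dunmore beats Kelston beats Granton rules out a Condorcet winner.

none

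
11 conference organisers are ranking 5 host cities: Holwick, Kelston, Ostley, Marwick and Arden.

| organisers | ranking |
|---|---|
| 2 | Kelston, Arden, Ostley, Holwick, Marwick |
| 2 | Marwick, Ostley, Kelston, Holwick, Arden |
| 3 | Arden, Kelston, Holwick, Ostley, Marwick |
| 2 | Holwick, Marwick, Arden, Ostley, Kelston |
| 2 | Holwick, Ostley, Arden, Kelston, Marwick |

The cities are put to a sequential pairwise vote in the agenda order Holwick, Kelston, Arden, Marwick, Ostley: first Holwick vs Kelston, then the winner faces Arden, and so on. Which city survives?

Arden

Round 1: Holwick vs Kelston — 4–7, Kelston advances.
Round 2: Kelston vs Arden — 4–7, Arden advances.
Round 3: Arden vs Marwick — 7–4, Arden advances.
Round 4: Arden vs Ostley — 7–4, Arden advances.
Arden survives the agenda.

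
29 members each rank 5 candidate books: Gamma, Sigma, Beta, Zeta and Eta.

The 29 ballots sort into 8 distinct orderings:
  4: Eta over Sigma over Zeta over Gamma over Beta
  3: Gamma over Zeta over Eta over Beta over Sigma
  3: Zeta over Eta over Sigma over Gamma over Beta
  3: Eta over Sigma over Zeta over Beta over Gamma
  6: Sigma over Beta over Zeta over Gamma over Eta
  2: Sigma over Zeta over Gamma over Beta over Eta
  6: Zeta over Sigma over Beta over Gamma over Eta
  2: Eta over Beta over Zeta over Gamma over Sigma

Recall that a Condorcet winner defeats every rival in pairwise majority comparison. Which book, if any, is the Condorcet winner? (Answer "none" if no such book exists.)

Pairwise majorities:
Gamma vs Sigma: Gamma is ranked higher on 3+2 = 5 ballots, Sigma on 24. Sigma wins 24–5.
Gamma vs Beta: 4+3+3+2 = 12 for Gamma, 17 for Beta — Beta by 17–12.
Gamma vs Zeta: Gamma is ranked higher on 3 ballots, Zeta on 26. Zeta wins 26–3.
Gamma–Eta: Gamma 17–12.
Sigma–Beta: Sigma 24–5.
Sigma vs Zeta: Sigma is ranked higher on 4+3+6+2 = 15 ballots, Zeta on 14. Sigma wins 15–14.
Sigma vs Eta: Sigma is ranked higher on 6+2+6 = 14 ballots, Eta on 15. Eta wins 15–14.
Beta–Zeta: Zeta 21–8.
Beta–Eta: Eta 15–14.
Zeta vs Eta: Zeta is ranked higher on 3+3+6+2+6 = 20 ballots, Eta on 9. Zeta wins 20–9.
Each book drops at least one matchup (Gamma loses to Sigma; Sigma loses to Eta; Beta loses to Sigma; Zeta loses to Sigma; Eta loses to Gamma); the cycle Gamma > Eta > Sigma > Gamma rules out a Condorcet winner.

none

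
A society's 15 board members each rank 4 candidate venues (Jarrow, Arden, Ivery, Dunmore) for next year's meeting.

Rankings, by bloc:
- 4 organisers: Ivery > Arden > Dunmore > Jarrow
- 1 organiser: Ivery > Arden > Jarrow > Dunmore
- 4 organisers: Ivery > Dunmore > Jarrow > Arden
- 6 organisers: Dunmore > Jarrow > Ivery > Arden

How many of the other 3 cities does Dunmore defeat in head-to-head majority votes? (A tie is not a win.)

2

Dunmore against each rival (15 organisers):
Dunmore vs Jarrow: 4+4+6 = 14 for Dunmore, 1 for Jarrow — Dunmore by 14–1.
Dunmore–Arden: Dunmore 10–5.
Dunmore–Ivery: Ivery 9–6.
Dunmore beats Jarrow, Arden; loses to Ivery — 2 pairwise wins.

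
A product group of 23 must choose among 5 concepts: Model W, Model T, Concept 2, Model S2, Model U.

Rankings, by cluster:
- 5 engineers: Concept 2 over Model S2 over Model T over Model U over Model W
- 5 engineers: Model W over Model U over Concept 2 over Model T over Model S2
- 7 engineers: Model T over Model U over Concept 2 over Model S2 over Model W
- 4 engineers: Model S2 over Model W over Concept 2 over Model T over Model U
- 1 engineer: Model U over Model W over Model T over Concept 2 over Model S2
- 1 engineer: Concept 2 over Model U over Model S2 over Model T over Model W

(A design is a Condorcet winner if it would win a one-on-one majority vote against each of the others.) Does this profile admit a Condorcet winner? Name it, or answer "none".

none

Pairwise majorities:
Model W–Model T: Model T 13–10.
Model W vs Concept 2: Concept 2, 13–10.
Model W–Model S2: Model S2 17–6.
Model W vs Model U: Model U wins 14–9.
Model T vs Concept 2: Concept 2, 15–8.
Model T vs Model S2: Model T, 13–10.
Model T–Model U: Model T 16–7.
Concept 2 vs Model S2: Concept 2, 19–4.
Concept 2 vs Model U: Model U wins 13–10.
Model S2 vs Model U: Model U wins 14–9.
No design is unbeaten: Model W loses to Model T; Model T loses to Concept 2; Concept 2 loses to Model U; Model S2 loses to Model T; Model U loses to Model T. In particular Model T > Model U > Concept 2 > Model T is a majority cycle — no Condorcet winner exists.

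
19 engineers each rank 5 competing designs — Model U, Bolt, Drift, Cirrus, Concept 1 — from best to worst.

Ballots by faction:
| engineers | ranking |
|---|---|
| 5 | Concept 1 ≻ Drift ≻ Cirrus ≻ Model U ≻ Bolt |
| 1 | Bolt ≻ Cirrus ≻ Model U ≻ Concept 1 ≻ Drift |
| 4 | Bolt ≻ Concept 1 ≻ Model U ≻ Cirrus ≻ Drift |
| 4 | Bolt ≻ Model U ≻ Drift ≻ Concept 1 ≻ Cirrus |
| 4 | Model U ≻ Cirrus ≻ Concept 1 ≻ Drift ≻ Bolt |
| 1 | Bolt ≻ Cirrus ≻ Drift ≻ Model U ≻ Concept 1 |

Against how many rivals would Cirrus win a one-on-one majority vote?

Cirrus against each rival (19 engineers):
Cirrus vs Model U: Cirrus is ranked higher on 5+1+1 = 7 ballots, Model U on 12. Model U wins 12–7.
Cirrus vs Bolt: Bolt wins 10–9.
Cirrus vs Drift: Cirrus preferred on 1+4+4+1 = 10 ballots; Cirrus wins 10–9.
Cirrus vs Concept 1: Cirrus is ranked higher on 1+4+1 = 6 ballots, Concept 1 on 13. Concept 1 wins 13–6.
Cirrus beats Drift; loses to Model U, Bolt, Concept 1 — 1 pairwise win.

1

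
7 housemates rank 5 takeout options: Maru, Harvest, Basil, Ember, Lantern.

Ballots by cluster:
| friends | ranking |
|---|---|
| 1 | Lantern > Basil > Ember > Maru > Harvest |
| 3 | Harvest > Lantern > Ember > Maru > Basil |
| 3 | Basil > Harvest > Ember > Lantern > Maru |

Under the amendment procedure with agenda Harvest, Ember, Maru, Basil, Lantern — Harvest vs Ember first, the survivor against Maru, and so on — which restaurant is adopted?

Round 1: Harvest vs Ember — 6–1, Harvest advances.
Round 2: Harvest vs Maru — 6–1, Harvest advances.
Round 3: Harvest vs Basil — 3–4, Basil advances.
Round 4: Basil vs Lantern — 3–4, Lantern advances.
The agenda winner is Lantern.

Lantern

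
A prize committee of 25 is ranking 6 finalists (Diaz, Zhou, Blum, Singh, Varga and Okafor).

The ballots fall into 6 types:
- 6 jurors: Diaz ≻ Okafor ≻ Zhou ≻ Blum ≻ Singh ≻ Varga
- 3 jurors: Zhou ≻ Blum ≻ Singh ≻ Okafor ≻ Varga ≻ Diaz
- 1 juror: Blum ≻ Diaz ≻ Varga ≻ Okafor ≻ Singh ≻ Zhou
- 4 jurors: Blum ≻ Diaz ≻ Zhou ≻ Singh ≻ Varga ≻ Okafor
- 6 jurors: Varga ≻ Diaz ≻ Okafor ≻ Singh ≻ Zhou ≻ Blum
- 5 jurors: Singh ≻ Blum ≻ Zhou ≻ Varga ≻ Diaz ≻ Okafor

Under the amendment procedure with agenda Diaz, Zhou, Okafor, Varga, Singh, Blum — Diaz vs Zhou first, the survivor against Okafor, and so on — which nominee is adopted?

Round 1: Diaz vs Zhou — 17–8, Diaz advances.
Round 2: Diaz vs Okafor — 22–3, Diaz advances.
Round 3: Diaz vs Varga — 11–14, Varga advances.
Round 4: Varga vs Singh — 7–18, Singh advances.
Round 5: Singh vs Blum — 11–14, Blum advances.
Blum survives the agenda.

Blum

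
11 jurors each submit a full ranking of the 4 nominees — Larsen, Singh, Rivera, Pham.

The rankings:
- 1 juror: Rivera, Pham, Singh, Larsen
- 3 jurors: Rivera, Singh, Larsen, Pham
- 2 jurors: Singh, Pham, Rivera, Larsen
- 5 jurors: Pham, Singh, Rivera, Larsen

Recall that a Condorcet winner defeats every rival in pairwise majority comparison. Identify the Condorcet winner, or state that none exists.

Pham

Head-to-head results (11 jurors):
Larsen vs Singh: 0 for Larsen, 11 for Singh — Singh by 11–0.
Larsen vs Rivera: Larsen preferred on 0 ballots; Rivera wins 11–0.
Larsen vs Pham: Larsen is ranked higher on 3 ballots, Pham on 8. Pham wins 8–3.
Singh vs Rivera: 2+5 = 7 for Singh, 4 for Rivera — Singh by 7–4.
Singh vs Pham: Singh is ranked higher on 3+2 = 5 ballots, Pham on 6. Pham wins 6–5.
Rivera vs Pham: Rivera preferred on 1+3 = 4 ballots; Pham wins 7–4.
Pham wins every pairwise contest, so Pham is the Condorcet winner.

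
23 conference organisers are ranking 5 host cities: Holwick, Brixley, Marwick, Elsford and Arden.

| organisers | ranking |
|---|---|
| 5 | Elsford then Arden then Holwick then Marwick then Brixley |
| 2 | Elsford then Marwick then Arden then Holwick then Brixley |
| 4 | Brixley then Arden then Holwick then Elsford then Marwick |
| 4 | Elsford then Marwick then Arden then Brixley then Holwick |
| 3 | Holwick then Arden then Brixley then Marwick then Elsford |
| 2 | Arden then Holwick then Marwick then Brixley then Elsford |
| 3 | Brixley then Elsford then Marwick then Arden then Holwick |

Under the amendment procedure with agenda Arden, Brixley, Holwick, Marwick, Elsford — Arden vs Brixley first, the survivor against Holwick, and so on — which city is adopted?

Elsford

Round 1: Arden vs Brixley — 16–7, Arden advances.
Round 2: Arden vs Holwick — 20–3, Arden advances.
Round 3: Arden vs Marwick — 14–9, Arden advances.
Round 4: Arden vs Elsford — 9–14, Elsford advances.
Elsford survives the agenda.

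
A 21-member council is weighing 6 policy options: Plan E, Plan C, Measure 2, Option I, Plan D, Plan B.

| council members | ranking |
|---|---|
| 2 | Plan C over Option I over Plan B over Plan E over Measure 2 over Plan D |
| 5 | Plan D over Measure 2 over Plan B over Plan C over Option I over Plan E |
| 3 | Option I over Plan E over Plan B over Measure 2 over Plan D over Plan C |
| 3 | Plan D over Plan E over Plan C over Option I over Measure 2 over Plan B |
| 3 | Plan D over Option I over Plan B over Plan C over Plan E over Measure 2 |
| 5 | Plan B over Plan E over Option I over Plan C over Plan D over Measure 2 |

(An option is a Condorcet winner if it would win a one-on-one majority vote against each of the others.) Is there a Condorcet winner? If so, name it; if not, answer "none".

Head-to-head results (21 council members):
Plan E vs Plan C: 11 to 10, Plan E.
Plan E vs Measure 2: 2+3+3+3+5 = 16 for Plan E, 5 for Measure 2 — Plan E by 16–5.
Plan E–Option I: Option I 13–8.
Plan E–Plan D: Plan D 11–10.
Plan E vs Plan B: Plan B, 15–6.
Plan C vs Measure 2: Plan C is ranked higher on 2+3+3+5 = 13 ballots, Measure 2 on 8. Plan C wins 13–8.
Plan C vs Option I: 2+5+3 = 10 for Plan C, 11 for Option I — Option I by 11–10.
Plan C vs Plan D: Plan C preferred on 2+5 = 7 ballots; Plan D wins 14–7.
Plan C vs Plan B: Plan C is ranked higher on 2+3 = 5 ballots, Plan B on 16. Plan B wins 16–5.
Measure 2 vs Option I: Measure 2 is ranked higher on 5 ballots, Option I on 16. Option I wins 16–5.
Measure 2 vs Plan D: Plan D wins 16–5.
Measure 2 vs Plan B: Plan B, 13–8.
Option I vs Plan D: Plan D, 11–10.
Option I vs Plan B: Option I preferred on 2+3+3+3 = 11 ballots; Option I wins 11–10.
Plan D vs Plan B: 11 to 10, Plan D.
Plan D defeats every rival head-to-head and is the Condorcet winner.

Plan D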